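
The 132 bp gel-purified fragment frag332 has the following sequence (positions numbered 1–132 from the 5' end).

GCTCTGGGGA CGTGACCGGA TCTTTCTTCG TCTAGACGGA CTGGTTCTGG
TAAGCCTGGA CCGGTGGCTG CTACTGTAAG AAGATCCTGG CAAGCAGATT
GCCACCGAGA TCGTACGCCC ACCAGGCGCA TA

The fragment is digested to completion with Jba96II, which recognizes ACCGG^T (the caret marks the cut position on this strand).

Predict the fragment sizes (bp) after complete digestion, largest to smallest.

68, 64 bp

The Jba96II site (ACCGGT) starts at position 60.
Jba96II cuts after base 5 of each site (before the last base), so after position 64.
Linear molecule, 1 cut → 2 fragments:
  1–64 → 64 bp
  65–132 → 68 bp
Sorted largest to smallest: 68, 64 bp.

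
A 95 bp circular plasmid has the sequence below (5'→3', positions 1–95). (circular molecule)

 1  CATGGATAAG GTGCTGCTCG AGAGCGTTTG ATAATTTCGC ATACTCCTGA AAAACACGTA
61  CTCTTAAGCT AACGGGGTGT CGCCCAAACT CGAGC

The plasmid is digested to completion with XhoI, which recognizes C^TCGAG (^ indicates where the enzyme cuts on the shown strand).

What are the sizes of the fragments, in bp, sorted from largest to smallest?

72, 23 bp

XhoI sites (CTCGAG) start at positions 17, 89.
XhoI cuts after the first base of each site, so after positions 17, 89.
Circular molecule, 2 cuts → 2 fragments:
  18–89 → 72 bp
  90–95 then 1–17 → 6 + 17 = 23 bp
Sorted largest to smallest: 72, 23 bp.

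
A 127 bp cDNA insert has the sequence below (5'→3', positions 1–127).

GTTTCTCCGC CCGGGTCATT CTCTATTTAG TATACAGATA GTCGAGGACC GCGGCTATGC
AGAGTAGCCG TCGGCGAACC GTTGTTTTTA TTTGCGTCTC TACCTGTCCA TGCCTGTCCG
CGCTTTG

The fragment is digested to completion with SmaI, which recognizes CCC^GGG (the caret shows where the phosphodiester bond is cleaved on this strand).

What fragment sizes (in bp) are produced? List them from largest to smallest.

The SmaI site (CCCGGG) starts at position 10.
SmaI cuts after base 3 of each site, so after position 12.
Linear molecule, 1 cut → 2 fragments:
  1–12 → 12 bp
  13–127 → 115 bp
Sorted largest to smallest: 115, 12 bp.

115, 12 bp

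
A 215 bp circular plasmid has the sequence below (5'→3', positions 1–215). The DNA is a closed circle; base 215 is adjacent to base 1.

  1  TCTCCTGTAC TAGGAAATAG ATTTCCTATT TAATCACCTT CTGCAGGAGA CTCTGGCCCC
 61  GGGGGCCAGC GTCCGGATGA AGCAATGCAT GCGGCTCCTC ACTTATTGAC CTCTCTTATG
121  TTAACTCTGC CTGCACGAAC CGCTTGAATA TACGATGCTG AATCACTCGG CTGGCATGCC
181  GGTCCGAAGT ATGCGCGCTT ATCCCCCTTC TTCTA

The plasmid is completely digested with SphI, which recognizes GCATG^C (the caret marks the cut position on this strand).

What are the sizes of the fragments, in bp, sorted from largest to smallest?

128, 87 bp

SphI sites (GCATGC) start at positions 87, 174.
SphI cuts after base 5 of each site (before the last base), so after positions 91, 178.
Circular molecule, 2 cuts → 2 fragments:
  92–178 → 87 bp
  179–215 then 1–91 → 37 + 91 = 128 bp
Sorted largest to smallest: 128, 87 bp.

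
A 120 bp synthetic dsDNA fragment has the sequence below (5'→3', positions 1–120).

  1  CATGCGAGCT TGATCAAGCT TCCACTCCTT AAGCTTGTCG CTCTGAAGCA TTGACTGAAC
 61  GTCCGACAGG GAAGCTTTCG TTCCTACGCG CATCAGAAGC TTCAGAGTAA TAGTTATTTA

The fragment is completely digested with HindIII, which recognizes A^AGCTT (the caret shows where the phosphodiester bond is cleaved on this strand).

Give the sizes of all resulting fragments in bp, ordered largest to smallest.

HindIII sites (AAGCTT) start at positions 16, 31, 72, 97.
HindIII cuts after the first base of each site, so after positions 16, 31, 72, 97.
Linear molecule, 4 cuts → 5 fragments:
  1–16 → 16 bp
  17–31 → 15 bp
  32–72 → 41 bp
  73–97 → 25 bp
  98–120 → 23 bp
Sorted largest to smallest: 41, 25, 23, 16, 15 bp.

41, 25, 23, 16, 15 bp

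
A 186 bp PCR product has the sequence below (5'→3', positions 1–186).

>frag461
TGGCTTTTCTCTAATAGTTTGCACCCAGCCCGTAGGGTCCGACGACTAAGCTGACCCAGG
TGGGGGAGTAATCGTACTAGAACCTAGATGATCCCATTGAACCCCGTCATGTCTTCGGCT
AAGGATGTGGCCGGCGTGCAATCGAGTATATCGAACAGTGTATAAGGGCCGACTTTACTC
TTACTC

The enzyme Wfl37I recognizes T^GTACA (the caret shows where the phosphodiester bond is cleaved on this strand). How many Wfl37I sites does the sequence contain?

No occurrence of TGTACA is present in the sequence.
Wfl37I does not cut: 0 sites.

0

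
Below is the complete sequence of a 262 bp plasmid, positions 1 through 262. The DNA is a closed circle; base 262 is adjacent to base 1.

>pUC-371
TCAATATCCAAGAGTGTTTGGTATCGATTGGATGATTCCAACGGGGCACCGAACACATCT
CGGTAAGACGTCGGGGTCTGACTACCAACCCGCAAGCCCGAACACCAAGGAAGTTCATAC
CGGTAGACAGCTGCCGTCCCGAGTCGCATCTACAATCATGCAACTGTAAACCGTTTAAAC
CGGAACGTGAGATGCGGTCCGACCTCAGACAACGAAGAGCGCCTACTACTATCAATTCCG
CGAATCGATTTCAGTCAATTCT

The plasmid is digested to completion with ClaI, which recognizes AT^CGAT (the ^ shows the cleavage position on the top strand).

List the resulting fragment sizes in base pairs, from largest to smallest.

221, 41 bp

ClaI sites (ATCGAT) start at positions 23, 244.
ClaI cuts after base 2 of each site, so after positions 24, 245.
Circular molecule, 2 cuts → 2 fragments:
  25–245 → 221 bp
  246–262 then 1–24 → 17 + 24 = 41 bp
Sorted largest to smallest: 221, 41 bp.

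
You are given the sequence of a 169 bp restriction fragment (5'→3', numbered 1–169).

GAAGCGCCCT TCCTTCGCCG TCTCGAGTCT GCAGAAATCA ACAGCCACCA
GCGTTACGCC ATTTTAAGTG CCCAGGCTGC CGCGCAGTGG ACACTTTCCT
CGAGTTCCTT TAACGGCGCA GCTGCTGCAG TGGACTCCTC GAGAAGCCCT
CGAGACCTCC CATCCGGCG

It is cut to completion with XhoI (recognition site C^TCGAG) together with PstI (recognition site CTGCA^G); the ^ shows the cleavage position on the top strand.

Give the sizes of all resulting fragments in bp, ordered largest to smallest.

66, 30, 22, 20, 11, 11, 9 bp

XhoI sites (CTCGAG) start at positions 22, 99, 138, 149.
XhoI cuts after the first base of each site, so after positions 22, 99, 138, 149.
PstI sites (CTGCAG) start at positions 29, 125.
PstI cuts after base 5 of each site (before the last base), so after positions 33, 129.
Combined cut positions: 22, 33, 99, 129, 138, 149.
Linear molecule, 6 cuts → 7 fragments:
  1–22 → 22 bp
  23–33 → 11 bp
  34–99 → 66 bp
  100–129 → 30 bp
  130–138 → 9 bp
  139–149 → 11 bp
  150–169 → 20 bp
Sorted largest to smallest: 66, 30, 22, 20, 11, 11, 9 bp.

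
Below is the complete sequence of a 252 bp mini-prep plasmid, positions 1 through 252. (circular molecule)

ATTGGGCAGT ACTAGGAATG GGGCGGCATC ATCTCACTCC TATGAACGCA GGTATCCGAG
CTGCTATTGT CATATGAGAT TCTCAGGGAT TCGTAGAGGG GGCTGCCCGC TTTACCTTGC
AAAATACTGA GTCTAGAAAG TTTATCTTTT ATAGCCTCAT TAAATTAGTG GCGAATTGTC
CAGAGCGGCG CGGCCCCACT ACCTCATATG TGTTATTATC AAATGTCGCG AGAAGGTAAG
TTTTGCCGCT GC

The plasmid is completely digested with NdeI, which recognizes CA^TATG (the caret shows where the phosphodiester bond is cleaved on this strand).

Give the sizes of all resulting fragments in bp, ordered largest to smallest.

134, 118 bp

NdeI sites (CATATG) start at positions 71, 205.
NdeI cuts after base 2 of each site, so after positions 72, 206.
Circular molecule, 2 cuts → 2 fragments:
  73–206 → 134 bp
  207–252 then 1–72 → 46 + 72 = 118 bp
Sorted largest to smallest: 134, 118 bp.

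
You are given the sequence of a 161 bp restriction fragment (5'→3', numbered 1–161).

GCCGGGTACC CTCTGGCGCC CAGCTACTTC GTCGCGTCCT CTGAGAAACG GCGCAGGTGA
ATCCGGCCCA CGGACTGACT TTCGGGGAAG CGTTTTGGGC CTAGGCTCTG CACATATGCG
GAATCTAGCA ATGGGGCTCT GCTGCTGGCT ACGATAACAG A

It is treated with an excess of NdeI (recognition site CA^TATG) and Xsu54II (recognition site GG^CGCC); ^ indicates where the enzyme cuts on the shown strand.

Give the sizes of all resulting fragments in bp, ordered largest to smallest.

98, 47, 16 bp

The NdeI site (CATATG) starts at position 113.
NdeI cuts after base 2 of each site, so after position 114.
The Xsu54II site (GGCGCC) starts at position 15.
Xsu54II cuts after base 2 of each site, so after position 16.
Combined cut positions: 16, 114.
Linear molecule, 2 cuts → 3 fragments:
  1–16 → 16 bp
  17–114 → 98 bp
  115–161 → 47 bp
Sorted largest to smallest: 98, 47, 16 bp.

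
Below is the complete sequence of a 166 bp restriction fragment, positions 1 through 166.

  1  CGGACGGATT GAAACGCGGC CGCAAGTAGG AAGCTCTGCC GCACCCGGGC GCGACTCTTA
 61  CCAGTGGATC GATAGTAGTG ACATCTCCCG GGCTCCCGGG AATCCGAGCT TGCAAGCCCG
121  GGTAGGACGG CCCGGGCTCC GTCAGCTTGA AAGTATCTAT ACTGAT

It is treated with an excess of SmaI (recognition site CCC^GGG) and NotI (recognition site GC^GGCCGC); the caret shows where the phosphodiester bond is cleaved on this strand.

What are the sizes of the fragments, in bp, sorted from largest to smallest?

43, 33, 29, 22, 17, 14, 8 bp

SmaI sites (CCCGGG) start at positions 44, 87, 95, 117, 131.
SmaI cuts after base 3 of each site, so after positions 46, 89, 97, 119, 133.
The NotI site (GCGGCCGC) starts at position 16.
NotI cuts after base 2 of each site, so after position 17.
Combined cut positions: 17, 46, 89, 97, 119, 133.
Linear molecule, 6 cuts → 7 fragments:
  1–17 → 17 bp
  18–46 → 29 bp
  47–89 → 43 bp
  90–97 → 8 bp
  98–119 → 22 bp
  120–133 → 14 bp
  134–166 → 33 bp
Sorted largest to smallest: 43, 33, 29, 22, 17, 14, 8 bp.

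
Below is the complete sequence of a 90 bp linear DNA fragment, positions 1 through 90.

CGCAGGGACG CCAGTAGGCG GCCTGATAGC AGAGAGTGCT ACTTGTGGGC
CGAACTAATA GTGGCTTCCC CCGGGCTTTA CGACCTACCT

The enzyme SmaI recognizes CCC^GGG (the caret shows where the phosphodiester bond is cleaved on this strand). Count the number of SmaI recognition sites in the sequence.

CCCGGG occurs starting at position 70.
SmaI cuts at 1 site.

1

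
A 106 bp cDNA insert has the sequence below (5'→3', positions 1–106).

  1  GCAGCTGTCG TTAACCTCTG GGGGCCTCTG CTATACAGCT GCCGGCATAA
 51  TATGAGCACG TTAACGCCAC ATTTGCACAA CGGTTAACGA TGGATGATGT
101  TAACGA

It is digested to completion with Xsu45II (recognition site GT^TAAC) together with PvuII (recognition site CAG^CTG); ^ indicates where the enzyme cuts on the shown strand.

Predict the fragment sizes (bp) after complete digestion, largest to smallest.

Xsu45II sites (GTTAAC) start at positions 10, 60, 83, 99.
Xsu45II cuts after base 2 of each site, so after positions 11, 61, 84, 100.
PvuII sites (CAGCTG) start at positions 2, 36.
PvuII cuts after base 3 of each site, so after positions 4, 38.
Combined cut positions: 4, 11, 38, 61, 84, 100.
Linear molecule, 6 cuts → 7 fragments:
  1–4 → 4 bp
  5–11 → 7 bp
  12–38 → 27 bp
  39–61 → 23 bp
  62–84 → 23 bp
  85–100 → 16 bp
  101–106 → 6 bp
Sorted largest to smallest: 27, 23, 23, 16, 7, 6, 4 bp.

27, 23, 23, 16, 7, 6, 4 bp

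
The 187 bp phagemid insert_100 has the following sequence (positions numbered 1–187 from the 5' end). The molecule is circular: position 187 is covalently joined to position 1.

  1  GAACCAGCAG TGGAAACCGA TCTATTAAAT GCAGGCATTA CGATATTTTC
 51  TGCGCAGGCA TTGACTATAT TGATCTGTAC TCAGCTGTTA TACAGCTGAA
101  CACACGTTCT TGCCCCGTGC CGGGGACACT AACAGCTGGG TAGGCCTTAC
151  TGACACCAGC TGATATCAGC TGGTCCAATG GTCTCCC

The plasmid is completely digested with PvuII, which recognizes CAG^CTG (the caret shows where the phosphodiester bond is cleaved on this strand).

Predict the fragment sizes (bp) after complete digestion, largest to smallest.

PvuII sites (CAGCTG) start at positions 82, 93, 133, 157, 167.
PvuII cuts after base 3 of each site, so after positions 84, 95, 135, 159, 169.
Circular molecule, 5 cuts → 5 fragments:
  85–95 → 11 bp
  96–135 → 40 bp
  136–159 → 24 bp
  160–169 → 10 bp
  170–187 then 1–84 → 18 + 84 = 102 bp
Sorted largest to smallest: 102, 40, 24, 11, 10 bp.

102, 40, 24, 11, 10 bp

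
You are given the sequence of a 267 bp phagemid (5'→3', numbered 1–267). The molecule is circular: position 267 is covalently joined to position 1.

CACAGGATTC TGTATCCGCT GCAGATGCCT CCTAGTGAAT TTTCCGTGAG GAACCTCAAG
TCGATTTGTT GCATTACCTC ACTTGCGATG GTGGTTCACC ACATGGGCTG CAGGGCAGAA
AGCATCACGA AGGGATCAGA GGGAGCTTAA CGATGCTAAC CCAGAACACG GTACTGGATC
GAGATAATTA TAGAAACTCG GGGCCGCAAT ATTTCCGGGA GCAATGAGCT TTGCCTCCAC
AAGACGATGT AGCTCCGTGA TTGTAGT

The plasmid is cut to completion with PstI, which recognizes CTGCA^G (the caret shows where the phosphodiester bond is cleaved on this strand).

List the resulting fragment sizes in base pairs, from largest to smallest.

PstI sites (CTGCAG) start at positions 19, 108.
PstI cuts after base 5 of each site (before the last base), so after positions 23, 112.
Circular molecule, 2 cuts → 2 fragments:
  24–112 → 89 bp
  113–267 then 1–23 → 155 + 23 = 178 bp
Sorted largest to smallest: 178, 89 bp.

178, 89 bp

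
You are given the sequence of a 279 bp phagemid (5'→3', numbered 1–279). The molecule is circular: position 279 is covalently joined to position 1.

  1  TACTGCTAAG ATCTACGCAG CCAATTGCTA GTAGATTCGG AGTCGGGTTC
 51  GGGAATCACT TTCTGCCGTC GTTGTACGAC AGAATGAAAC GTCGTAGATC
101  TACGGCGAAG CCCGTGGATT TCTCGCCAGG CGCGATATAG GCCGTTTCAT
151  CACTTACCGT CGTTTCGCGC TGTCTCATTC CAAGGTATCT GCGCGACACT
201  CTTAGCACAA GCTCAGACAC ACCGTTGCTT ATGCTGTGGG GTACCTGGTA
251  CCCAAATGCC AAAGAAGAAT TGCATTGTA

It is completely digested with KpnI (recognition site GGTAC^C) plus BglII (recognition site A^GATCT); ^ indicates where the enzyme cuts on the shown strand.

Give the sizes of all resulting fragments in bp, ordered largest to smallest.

KpnI sites (GGTACC) start at positions 240, 247.
KpnI cuts after base 5 of each site (before the last base), so after positions 244, 251.
BglII sites (AGATCT) start at positions 9, 96.
BglII cuts after the first base of each site, so after positions 9, 96.
Combined cut positions: 9, 96, 244, 251.
Circular molecule, 4 cuts → 4 fragments:
  10–96 → 87 bp
  97–244 → 148 bp
  245–251 → 7 bp
  252–279 then 1–9 → 28 + 9 = 37 bp
Sorted largest to smallest: 148, 87, 37, 7 bp.

148, 87, 37, 7 bp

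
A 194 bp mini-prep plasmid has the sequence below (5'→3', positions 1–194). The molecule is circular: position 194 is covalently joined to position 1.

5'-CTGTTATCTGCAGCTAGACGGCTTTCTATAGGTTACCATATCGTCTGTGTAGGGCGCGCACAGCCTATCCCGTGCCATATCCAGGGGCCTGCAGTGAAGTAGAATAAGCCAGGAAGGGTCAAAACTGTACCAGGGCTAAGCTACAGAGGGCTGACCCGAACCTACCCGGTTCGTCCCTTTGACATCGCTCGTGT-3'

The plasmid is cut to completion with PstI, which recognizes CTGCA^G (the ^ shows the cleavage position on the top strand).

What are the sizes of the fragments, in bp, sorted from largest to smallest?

113, 81 bp

PstI sites (CTGCAG) start at positions 8, 89.
PstI cuts after base 5 of each site (before the last base), so after positions 12, 93.
Circular molecule, 2 cuts → 2 fragments:
  13–93 → 81 bp
  94–194 then 1–12 → 101 + 12 = 113 bp
Sorted largest to smallest: 113, 81 bp.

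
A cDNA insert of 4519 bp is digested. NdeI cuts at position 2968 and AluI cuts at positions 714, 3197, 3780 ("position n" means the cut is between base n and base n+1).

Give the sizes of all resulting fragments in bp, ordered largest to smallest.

2254, 739, 714, 583, 229 bp

Combined cut positions (sorted): 714, 2968, 3197, 3780.
Linear molecule, 4 cuts → 5 fragments:
  714 − 0 = 714 bp
  2968 − 714 = 2254 bp
  3197 − 2968 = 229 bp
  3780 − 3197 = 583 bp
  4519 − 3780 = 739 bp
Sorted largest to smallest: 2254, 739, 714, 583, 229 bp.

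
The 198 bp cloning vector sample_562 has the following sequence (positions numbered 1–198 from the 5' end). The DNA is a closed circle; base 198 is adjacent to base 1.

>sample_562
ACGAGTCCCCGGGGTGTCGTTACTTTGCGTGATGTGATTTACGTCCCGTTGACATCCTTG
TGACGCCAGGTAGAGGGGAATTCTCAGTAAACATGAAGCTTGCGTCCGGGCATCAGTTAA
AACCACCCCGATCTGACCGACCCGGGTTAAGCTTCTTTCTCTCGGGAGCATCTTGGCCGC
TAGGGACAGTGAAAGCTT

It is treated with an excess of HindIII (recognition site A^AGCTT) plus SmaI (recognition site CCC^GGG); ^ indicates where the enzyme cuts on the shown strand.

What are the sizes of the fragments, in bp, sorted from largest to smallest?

HindIII sites (AAGCTT) start at positions 96, 149, 193.
HindIII cuts after the first base of each site, so after positions 96, 149, 193.
SmaI sites (CCCGGG) start at positions 8, 141.
SmaI cuts after base 3 of each site, so after positions 10, 143.
Combined cut positions: 10, 96, 143, 149, 193.
Circular molecule, 5 cuts → 5 fragments:
  11–96 → 86 bp
  97–143 → 47 bp
  144–149 → 6 bp
  150–193 → 44 bp
  194–198 then 1–10 → 5 + 10 = 15 bp
Sorted largest to smallest: 86, 47, 44, 15, 6 bp.

86, 47, 44, 15, 6 bp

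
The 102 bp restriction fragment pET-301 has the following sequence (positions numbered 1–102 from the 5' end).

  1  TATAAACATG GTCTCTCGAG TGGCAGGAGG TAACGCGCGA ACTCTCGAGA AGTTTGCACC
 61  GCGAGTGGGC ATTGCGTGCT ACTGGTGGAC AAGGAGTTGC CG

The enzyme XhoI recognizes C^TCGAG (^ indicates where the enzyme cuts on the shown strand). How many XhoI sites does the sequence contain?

2

CTCGAG occurs starting at positions 15, 44.
XhoI cuts at 2 sites.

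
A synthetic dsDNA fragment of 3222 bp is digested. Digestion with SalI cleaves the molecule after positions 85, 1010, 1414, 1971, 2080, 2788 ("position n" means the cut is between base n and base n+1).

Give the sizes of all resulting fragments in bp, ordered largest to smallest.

925, 708, 557, 434, 404, 109, 85 bp

Linear molecule, 6 cuts → 7 fragments:
  85 − 0 = 85 bp
  1010 − 85 = 925 bp
  1414 − 1010 = 404 bp
  1971 − 1414 = 557 bp
  2080 − 1971 = 109 bp
  2788 − 2080 = 708 bp
  3222 − 2788 = 434 bp
Sorted largest to smallest: 925, 708, 557, 434, 404, 109, 85 bp.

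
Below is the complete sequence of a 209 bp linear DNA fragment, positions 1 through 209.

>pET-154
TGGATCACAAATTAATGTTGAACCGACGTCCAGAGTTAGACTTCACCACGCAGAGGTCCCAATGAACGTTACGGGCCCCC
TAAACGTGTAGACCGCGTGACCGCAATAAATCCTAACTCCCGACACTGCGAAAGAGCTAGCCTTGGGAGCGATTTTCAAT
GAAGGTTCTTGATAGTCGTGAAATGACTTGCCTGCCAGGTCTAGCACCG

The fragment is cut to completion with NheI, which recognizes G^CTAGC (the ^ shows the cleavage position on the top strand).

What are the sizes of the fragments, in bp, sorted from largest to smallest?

136, 73 bp

The NheI site (GCTAGC) starts at position 136.
NheI cuts after the first base of each site, so after position 136.
Linear molecule, 1 cut → 2 fragments:
  1–136 → 136 bp
  137–209 → 73 bp
Sorted largest to smallest: 136, 73 bp.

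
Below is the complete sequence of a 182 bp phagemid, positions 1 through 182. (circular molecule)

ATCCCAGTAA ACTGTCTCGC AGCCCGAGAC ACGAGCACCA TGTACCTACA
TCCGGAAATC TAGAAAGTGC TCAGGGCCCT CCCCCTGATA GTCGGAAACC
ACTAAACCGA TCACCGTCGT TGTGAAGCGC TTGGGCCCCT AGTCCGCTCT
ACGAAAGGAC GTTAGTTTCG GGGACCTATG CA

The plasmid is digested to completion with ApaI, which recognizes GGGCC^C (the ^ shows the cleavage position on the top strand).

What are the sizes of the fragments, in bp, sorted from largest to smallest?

123, 59 bp

ApaI sites (GGGCCC) start at positions 74, 133.
ApaI cuts after base 5 of each site (before the last base), so after positions 78, 137.
Circular molecule, 2 cuts → 2 fragments:
  79–137 → 59 bp
  138–182 then 1–78 → 45 + 78 = 123 bp
Sorted largest to smallest: 123, 59 bp.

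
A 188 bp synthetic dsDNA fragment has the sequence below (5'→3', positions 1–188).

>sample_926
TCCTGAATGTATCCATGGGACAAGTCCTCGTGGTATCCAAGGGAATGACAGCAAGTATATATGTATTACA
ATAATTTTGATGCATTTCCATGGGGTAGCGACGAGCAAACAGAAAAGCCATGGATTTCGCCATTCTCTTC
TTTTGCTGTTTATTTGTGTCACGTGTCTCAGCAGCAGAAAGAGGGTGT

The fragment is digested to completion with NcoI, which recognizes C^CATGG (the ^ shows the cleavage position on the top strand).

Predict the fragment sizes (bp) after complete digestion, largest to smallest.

75, 70, 30, 13 bp

NcoI sites (CCATGG) start at positions 13, 88, 118.
NcoI cuts after the first base of each site, so after positions 13, 88, 118.
Linear molecule, 3 cuts → 4 fragments:
  1–13 → 13 bp
  14–88 → 75 bp
  89–118 → 30 bp
  119–188 → 70 bp
Sorted largest to smallest: 75, 70, 30, 13 bp.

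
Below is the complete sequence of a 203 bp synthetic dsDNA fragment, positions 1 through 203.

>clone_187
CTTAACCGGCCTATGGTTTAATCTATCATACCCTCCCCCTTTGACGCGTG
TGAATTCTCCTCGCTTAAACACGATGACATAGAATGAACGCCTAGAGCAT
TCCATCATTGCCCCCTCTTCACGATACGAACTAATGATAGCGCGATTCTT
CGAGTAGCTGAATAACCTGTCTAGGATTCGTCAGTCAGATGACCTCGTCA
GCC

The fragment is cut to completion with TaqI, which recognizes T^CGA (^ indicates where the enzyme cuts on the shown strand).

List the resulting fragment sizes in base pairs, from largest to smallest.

The TaqI site (TCGA) starts at position 150.
TaqI cuts after the first base of each site, so after position 150.
Linear molecule, 1 cut → 2 fragments:
  1–150 → 150 bp
  151–203 → 53 bp
Sorted largest to smallest: 150, 53 bp.

150, 53 bp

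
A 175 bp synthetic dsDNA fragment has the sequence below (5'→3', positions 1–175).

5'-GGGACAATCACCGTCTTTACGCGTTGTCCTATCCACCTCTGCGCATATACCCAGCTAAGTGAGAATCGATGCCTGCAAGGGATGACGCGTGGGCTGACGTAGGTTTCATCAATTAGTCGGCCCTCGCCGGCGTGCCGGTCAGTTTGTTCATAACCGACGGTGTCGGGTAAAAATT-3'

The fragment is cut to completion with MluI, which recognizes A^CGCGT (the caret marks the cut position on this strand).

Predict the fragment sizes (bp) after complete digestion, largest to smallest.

MluI sites (ACGCGT) start at positions 19, 85.
MluI cuts after the first base of each site, so after positions 19, 85.
Linear molecule, 2 cuts → 3 fragments:
  1–19 → 19 bp
  20–85 → 66 bp
  86–175 → 90 bp
Sorted largest to smallest: 90, 66, 19 bp.

90, 66, 19 bp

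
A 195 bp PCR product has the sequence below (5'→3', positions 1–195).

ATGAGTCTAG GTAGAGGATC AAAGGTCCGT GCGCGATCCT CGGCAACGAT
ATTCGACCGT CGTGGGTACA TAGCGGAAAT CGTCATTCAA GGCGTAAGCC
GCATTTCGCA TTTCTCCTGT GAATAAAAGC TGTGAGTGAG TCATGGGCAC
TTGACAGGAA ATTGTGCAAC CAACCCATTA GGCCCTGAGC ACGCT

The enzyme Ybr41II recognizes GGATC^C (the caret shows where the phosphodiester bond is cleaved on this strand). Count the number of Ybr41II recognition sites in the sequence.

0

No occurrence of GGATCC is present in the sequence.
Ybr41II does not cut: 0 sites.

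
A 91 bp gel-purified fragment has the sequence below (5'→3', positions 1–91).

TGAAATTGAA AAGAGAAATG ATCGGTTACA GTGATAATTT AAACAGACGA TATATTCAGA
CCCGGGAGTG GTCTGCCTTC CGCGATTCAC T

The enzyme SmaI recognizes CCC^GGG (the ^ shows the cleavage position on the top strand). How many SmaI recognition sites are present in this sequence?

CCCGGG occurs starting at position 61.
SmaI cuts at 1 site.

1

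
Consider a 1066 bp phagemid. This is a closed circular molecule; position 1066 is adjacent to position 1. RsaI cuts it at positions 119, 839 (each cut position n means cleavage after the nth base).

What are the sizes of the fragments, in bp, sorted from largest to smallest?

Circular molecule, 2 cuts → 2 fragments:
  839 − 119 = 720 bp
  wrap: 1066 − 839 + 119 = 346 bp
Sorted largest to smallest: 720, 346 bp.

720, 346 bp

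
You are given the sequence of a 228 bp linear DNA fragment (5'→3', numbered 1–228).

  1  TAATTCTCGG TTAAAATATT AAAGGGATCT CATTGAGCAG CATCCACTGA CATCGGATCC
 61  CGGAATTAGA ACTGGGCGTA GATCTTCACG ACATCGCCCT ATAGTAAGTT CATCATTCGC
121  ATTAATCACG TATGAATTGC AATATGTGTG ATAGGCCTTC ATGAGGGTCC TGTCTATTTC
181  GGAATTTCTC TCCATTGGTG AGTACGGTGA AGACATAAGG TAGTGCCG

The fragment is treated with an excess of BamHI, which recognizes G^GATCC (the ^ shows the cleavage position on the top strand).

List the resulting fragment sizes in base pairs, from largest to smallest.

The BamHI site (GGATCC) starts at position 55.
BamHI cuts after the first base of each site, so after position 55.
Linear molecule, 1 cut → 2 fragments:
  1–55 → 55 bp
  56–228 → 173 bp
Sorted largest to smallest: 173, 55 bp.

173, 55 bp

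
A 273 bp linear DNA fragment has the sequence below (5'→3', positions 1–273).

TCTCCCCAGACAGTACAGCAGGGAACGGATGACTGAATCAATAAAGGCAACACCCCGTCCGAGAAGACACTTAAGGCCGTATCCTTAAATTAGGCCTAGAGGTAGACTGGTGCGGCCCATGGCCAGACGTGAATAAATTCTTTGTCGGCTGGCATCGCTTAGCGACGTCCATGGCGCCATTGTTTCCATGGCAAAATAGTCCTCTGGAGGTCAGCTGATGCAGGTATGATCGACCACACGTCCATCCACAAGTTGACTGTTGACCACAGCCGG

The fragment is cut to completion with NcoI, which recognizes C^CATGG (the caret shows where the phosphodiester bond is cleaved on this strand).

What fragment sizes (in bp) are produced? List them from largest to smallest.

NcoI sites (CCATGG) start at positions 117, 169, 186.
NcoI cuts after the first base of each site, so after positions 117, 169, 186.
Linear molecule, 3 cuts → 4 fragments:
  1–117 → 117 bp
  118–169 → 52 bp
  170–186 → 17 bp
  187–273 → 87 bp
Sorted largest to smallest: 117, 87, 52, 17 bp.

117, 87, 52, 17 bp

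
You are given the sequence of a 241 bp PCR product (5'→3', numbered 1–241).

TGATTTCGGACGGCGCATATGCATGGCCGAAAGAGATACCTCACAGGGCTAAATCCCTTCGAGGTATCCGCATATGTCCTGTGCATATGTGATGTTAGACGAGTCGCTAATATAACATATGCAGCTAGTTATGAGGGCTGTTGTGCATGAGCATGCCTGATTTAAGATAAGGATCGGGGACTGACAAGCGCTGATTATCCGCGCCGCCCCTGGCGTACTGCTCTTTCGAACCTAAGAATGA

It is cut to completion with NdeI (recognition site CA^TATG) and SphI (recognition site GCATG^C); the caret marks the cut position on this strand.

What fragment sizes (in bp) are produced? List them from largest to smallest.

86, 55, 38, 32, 17, 13 bp

NdeI sites (CATATG) start at positions 16, 71, 84, 116.
NdeI cuts after base 2 of each site, so after positions 17, 72, 85, 117.
The SphI site (GCATGC) starts at position 151.
SphI cuts after base 5 of each site (before the last base), so after position 155.
Combined cut positions: 17, 72, 85, 117, 155.
Linear molecule, 5 cuts → 6 fragments:
  1–17 → 17 bp
  18–72 → 55 bp
  73–85 → 13 bp
  86–117 → 32 bp
  118–155 → 38 bp
  156–241 → 86 bp
Sorted largest to smallest: 86, 55, 38, 32, 17, 13 bp.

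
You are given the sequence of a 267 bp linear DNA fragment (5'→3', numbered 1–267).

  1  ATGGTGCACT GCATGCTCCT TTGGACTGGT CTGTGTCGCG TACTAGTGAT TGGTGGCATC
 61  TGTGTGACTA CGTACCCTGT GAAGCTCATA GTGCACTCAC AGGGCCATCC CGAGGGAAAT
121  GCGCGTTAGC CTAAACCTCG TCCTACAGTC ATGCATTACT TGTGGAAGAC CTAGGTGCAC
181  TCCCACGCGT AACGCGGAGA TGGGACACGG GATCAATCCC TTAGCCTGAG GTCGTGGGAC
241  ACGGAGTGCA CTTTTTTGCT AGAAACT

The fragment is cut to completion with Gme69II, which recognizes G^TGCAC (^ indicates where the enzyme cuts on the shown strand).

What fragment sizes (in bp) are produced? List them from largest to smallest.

Gme69II sites (GTGCAC) start at positions 4, 91, 175, 246.
Gme69II cuts after the first base of each site, so after positions 4, 91, 175, 246.
Linear molecule, 4 cuts → 5 fragments:
  1–4 → 4 bp
  5–91 → 87 bp
  92–175 → 84 bp
  176–246 → 71 bp
  247–267 → 21 bp
Sorted largest to smallest: 87, 84, 71, 21, 4 bp.

87, 84, 71, 21, 4 bp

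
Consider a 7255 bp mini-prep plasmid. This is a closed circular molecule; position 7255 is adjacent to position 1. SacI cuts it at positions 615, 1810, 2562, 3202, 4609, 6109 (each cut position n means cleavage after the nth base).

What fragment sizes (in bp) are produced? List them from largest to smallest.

Circular molecule, 6 cuts → 6 fragments:
  1810 − 615 = 1195 bp
  2562 − 1810 = 752 bp
  3202 − 2562 = 640 bp
  4609 − 3202 = 1407 bp
  6109 − 4609 = 1500 bp
  wrap: 7255 − 6109 + 615 = 1761 bp
Sorted largest to smallest: 1761, 1500, 1407, 1195, 752, 640 bp.

1761, 1500, 1407, 1195, 752, 640 bp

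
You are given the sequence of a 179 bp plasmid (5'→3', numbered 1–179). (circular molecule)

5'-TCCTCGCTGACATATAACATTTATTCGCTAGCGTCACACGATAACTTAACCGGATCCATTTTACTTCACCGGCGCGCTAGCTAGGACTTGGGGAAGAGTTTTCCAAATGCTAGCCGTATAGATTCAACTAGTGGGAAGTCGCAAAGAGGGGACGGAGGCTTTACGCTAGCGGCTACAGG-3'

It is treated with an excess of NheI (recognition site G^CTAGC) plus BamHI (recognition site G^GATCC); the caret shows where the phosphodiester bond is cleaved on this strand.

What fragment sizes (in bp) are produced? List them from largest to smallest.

56, 41, 33, 25, 24 bp

NheI sites (GCTAGC) start at positions 27, 76, 109, 165.
NheI cuts after the first base of each site, so after positions 27, 76, 109, 165.
The BamHI site (GGATCC) starts at position 52.
BamHI cuts after the first base of each site, so after position 52.
Combined cut positions: 27, 52, 76, 109, 165.
Circular molecule, 5 cuts → 5 fragments:
  28–52 → 25 bp
  53–76 → 24 bp
  77–109 → 33 bp
  110–165 → 56 bp
  166–179 then 1–27 → 14 + 27 = 41 bp
Sorted largest to smallest: 56, 41, 33, 25, 24 bp.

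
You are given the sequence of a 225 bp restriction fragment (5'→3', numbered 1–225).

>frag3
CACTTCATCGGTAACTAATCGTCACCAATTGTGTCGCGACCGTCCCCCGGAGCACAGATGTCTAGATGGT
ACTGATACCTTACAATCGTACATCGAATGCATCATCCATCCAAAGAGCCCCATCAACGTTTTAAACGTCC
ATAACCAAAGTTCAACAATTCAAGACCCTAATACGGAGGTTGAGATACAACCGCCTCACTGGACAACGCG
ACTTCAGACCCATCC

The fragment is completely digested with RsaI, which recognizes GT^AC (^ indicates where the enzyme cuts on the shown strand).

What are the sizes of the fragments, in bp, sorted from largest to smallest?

136, 70, 19 bp

RsaI sites (GTAC) start at positions 69, 88.
RsaI cuts after base 2 of each site, so after positions 70, 89.
Linear molecule, 2 cuts → 3 fragments:
  1–70 → 70 bp
  71–89 → 19 bp
  90–225 → 136 bp
Sorted largest to smallest: 136, 70, 19 bp.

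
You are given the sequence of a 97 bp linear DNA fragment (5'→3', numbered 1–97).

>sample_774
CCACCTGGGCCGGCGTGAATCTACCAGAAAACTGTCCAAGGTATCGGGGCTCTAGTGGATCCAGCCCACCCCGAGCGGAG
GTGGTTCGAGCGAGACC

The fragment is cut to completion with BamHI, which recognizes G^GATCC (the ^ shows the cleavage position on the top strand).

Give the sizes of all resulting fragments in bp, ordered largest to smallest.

57, 40 bp

The BamHI site (GGATCC) starts at position 57.
BamHI cuts after the first base of each site, so after position 57.
Linear molecule, 1 cut → 2 fragments:
  1–57 → 57 bp
  58–97 → 40 bp
Sorted largest to smallest: 57, 40 bp.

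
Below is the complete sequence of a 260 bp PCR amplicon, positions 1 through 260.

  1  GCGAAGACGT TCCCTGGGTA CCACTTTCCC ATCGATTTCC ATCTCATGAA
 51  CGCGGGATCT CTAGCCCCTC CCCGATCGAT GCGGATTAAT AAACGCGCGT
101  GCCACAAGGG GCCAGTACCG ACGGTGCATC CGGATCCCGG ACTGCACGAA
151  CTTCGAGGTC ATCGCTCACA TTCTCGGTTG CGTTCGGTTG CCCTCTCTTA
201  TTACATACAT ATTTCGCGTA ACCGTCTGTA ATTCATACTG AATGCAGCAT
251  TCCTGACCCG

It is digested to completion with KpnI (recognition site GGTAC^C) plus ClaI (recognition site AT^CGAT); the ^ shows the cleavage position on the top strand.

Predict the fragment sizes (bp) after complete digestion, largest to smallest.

184, 44, 21, 11 bp

The KpnI site (GGTACC) starts at position 17.
KpnI cuts after base 5 of each site (before the last base), so after position 21.
ClaI sites (ATCGAT) start at positions 31, 75.
ClaI cuts after base 2 of each site, so after positions 32, 76.
Combined cut positions: 21, 32, 76.
Linear molecule, 3 cuts → 4 fragments:
  1–21 → 21 bp
  22–32 → 11 bp
  33–76 → 44 bp
  77–260 → 184 bp
Sorted largest to smallest: 184, 44, 21, 11 bp.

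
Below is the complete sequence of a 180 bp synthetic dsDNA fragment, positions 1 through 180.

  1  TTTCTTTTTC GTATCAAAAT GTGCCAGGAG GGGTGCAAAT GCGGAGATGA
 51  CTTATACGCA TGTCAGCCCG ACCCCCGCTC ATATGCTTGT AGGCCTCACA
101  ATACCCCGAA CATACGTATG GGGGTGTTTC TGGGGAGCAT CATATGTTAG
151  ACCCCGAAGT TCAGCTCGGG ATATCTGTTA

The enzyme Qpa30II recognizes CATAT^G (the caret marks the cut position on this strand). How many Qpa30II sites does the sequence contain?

2

CATATG occurs starting at positions 80, 141.
Qpa30II cuts at 2 sites.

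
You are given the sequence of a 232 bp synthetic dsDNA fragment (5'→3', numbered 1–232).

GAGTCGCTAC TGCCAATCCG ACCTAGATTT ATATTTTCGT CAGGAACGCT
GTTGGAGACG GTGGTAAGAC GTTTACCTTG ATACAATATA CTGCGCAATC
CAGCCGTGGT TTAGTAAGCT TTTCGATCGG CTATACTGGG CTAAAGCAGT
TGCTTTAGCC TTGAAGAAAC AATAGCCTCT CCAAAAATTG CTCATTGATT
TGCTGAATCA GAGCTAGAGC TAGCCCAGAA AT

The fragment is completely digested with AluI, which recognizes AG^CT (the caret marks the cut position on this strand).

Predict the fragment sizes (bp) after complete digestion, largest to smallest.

AluI sites (AGCT) start at positions 117, 212, 218.
AluI cuts after base 2 of each site, so after positions 118, 213, 219.
Linear molecule, 3 cuts → 4 fragments:
  1–118 → 118 bp
  119–213 → 95 bp
  214–219 → 6 bp
  220–232 → 13 bp
Sorted largest to smallest: 118, 95, 13, 6 bp.

118, 95, 13, 6 bp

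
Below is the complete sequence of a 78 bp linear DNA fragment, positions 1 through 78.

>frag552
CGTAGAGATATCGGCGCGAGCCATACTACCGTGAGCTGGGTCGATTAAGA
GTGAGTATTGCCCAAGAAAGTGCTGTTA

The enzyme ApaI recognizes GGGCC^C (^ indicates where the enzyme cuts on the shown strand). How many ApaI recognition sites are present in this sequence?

0

No occurrence of GGGCCC is present in the sequence.
ApaI does not cut: 0 sites.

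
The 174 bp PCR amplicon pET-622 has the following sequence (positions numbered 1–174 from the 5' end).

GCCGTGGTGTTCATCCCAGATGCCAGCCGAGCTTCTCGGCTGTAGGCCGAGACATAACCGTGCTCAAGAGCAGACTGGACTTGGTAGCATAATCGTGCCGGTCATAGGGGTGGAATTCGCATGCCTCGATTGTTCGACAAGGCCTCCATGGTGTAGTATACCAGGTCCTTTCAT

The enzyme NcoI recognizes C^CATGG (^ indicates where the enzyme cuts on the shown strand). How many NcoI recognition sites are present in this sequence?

CCATGG occurs starting at position 146.
NcoI cuts at 1 site.

1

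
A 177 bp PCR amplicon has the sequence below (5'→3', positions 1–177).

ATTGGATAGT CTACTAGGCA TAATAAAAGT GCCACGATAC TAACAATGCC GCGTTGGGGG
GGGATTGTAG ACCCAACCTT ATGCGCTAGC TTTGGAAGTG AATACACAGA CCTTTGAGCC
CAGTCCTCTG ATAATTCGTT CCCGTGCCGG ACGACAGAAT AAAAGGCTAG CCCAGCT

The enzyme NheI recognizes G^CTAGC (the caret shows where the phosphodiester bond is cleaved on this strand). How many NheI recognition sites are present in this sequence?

2

GCTAGC occurs starting at positions 85, 166.
NheI cuts at 2 sites.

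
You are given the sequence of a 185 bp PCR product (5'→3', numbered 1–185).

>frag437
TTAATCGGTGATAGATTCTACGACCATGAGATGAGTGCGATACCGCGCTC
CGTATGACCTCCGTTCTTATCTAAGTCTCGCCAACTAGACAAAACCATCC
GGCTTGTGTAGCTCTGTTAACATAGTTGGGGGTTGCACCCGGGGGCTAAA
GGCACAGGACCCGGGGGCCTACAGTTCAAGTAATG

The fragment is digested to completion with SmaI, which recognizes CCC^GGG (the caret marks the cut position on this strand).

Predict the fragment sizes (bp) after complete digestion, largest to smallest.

140, 23, 22 bp

SmaI sites (CCCGGG) start at positions 138, 160.
SmaI cuts after base 3 of each site, so after positions 140, 162.
Linear molecule, 2 cuts → 3 fragments:
  1–140 → 140 bp
  141–162 → 22 bp
  163–185 → 23 bp
Sorted largest to smallest: 140, 23, 22 bp.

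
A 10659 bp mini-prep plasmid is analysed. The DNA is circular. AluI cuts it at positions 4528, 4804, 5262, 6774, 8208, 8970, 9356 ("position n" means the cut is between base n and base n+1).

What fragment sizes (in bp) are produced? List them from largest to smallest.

5831, 1512, 1434, 762, 458, 386, 276 bp

Circular molecule, 7 cuts → 7 fragments:
  4804 − 4528 = 276 bp
  5262 − 4804 = 458 bp
  6774 − 5262 = 1512 bp
  8208 − 6774 = 1434 bp
  8970 − 8208 = 762 bp
  9356 − 8970 = 386 bp
  wrap: 10659 − 9356 + 4528 = 5831 bp
Sorted largest to smallest: 5831, 1512, 1434, 762, 458, 386, 276 bp.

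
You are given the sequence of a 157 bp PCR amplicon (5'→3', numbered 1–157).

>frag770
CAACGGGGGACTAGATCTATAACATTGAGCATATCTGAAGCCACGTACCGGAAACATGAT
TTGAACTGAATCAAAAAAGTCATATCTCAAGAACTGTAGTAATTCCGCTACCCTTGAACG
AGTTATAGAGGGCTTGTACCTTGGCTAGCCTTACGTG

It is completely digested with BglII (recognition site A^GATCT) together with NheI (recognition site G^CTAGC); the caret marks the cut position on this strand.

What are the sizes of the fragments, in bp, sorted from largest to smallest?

131, 13, 13 bp

The BglII site (AGATCT) starts at position 13.
BglII cuts after the first base of each site, so after position 13.
The NheI site (GCTAGC) starts at position 144.
NheI cuts after the first base of each site, so after position 144.
Combined cut positions: 13, 144.
Linear molecule, 2 cuts → 3 fragments:
  1–13 → 13 bp
  14–144 → 131 bp
  145–157 → 13 bp
Sorted largest to smallest: 131, 13, 13 bp.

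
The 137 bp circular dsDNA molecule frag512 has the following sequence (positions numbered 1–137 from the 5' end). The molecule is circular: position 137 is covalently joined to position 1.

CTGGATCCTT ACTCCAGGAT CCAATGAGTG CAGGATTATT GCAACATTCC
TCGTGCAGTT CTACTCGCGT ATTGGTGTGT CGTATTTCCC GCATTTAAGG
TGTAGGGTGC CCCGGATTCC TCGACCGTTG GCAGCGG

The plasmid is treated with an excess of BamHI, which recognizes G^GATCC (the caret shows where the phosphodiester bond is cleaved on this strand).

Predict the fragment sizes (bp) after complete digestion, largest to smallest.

123, 14 bp

BamHI sites (GGATCC) start at positions 3, 17.
BamHI cuts after the first base of each site, so after positions 3, 17.
Circular molecule, 2 cuts → 2 fragments:
  4–17 → 14 bp
  18–137 then 1–3 → 120 + 3 = 123 bp
Sorted largest to smallest: 123, 14 bp.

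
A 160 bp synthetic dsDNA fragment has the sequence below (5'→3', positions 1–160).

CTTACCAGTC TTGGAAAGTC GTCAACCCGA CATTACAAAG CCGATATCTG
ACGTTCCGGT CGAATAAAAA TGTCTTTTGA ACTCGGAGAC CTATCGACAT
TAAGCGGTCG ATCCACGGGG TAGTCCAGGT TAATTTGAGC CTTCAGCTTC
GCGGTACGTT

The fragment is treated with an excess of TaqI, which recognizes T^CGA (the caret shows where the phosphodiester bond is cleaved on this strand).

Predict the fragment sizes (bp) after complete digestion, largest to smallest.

TaqI sites (TCGA) start at positions 60, 94, 108.
TaqI cuts after the first base of each site, so after positions 60, 94, 108.
Linear molecule, 3 cuts → 4 fragments:
  1–60 → 60 bp
  61–94 → 34 bp
  95–108 → 14 bp
  109–160 → 52 bp
Sorted largest to smallest: 60, 52, 34, 14 bp.

60, 52, 34, 14 bp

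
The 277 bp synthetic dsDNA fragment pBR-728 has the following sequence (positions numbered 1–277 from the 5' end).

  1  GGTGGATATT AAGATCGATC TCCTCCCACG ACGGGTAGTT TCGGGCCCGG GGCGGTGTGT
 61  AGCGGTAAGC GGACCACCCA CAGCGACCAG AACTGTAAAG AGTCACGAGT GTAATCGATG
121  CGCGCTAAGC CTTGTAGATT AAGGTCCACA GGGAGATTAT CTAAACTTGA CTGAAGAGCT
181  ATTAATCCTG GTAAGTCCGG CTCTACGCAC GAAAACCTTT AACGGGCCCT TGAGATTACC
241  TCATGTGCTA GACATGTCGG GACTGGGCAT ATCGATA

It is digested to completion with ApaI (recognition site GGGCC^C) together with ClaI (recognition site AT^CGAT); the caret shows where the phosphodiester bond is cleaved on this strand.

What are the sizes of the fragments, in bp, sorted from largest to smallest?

113, 68, 44, 32, 15, 5 bp

ApaI sites (GGGCCC) start at positions 43, 224.
ApaI cuts after base 5 of each site (before the last base), so after positions 47, 228.
ClaI sites (ATCGAT) start at positions 14, 114, 271.
ClaI cuts after base 2 of each site, so after positions 15, 115, 272.
Combined cut positions: 15, 47, 115, 228, 272.
Linear molecule, 5 cuts → 6 fragments:
  1–15 → 15 bp
  16–47 → 32 bp
  48–115 → 68 bp
  116–228 → 113 bp
  229–272 → 44 bp
  273–277 → 5 bp
Sorted largest to smallest: 113, 68, 44, 32, 15, 5 bp.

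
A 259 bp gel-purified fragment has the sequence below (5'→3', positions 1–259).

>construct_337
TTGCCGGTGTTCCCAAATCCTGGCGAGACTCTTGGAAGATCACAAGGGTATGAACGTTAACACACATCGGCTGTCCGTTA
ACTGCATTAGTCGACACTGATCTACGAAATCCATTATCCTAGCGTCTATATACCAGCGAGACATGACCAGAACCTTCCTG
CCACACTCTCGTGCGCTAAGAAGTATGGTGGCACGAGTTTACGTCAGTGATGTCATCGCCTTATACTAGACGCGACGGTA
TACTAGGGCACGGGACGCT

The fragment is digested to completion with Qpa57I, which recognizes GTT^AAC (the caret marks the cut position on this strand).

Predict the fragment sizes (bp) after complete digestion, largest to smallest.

180, 58, 21 bp

Qpa57I sites (GTTAAC) start at positions 56, 77.
Qpa57I cuts after base 3 of each site, so after positions 58, 79.
Linear molecule, 2 cuts → 3 fragments:
  1–58 → 58 bp
  59–79 → 21 bp
  80–259 → 180 bp
Sorted largest to smallest: 180, 58, 21 bp.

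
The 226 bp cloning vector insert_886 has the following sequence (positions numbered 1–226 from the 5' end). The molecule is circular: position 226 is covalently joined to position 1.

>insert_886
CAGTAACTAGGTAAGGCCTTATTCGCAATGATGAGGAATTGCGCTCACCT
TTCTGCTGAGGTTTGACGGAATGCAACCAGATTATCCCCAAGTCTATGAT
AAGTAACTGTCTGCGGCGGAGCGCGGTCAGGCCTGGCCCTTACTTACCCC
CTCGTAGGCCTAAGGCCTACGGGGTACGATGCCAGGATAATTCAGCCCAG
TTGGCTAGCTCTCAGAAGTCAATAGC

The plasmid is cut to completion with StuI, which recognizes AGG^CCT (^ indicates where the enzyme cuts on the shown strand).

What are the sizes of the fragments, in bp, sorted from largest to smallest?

StuI sites (AGGCCT) start at positions 14, 129, 156, 163.
StuI cuts after base 3 of each site, so after positions 16, 131, 158, 165.
Circular molecule, 4 cuts → 4 fragments:
  17–131 → 115 bp
  132–158 → 27 bp
  159–165 → 7 bp
  166–226 then 1–16 → 61 + 16 = 77 bp
Sorted largest to smallest: 115, 77, 27, 7 bp.

115, 77, 27, 7 bp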